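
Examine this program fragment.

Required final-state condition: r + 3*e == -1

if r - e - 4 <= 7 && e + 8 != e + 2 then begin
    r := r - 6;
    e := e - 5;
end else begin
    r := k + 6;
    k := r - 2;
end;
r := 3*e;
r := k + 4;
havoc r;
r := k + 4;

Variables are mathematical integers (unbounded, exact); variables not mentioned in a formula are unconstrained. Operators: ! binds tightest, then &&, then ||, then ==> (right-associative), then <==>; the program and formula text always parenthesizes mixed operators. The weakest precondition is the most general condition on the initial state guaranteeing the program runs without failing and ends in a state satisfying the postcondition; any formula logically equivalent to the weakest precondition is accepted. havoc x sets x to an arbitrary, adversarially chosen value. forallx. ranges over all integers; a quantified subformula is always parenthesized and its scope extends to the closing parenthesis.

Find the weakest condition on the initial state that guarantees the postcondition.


Working backward. After the program, the postcondition r + 3*e == -1 must hold; in canonical form it is 3*e + r == -1.
Before r := k + 4: 3*e + k == -5
Before havoc r: 3*e + k == -5
Before r := k + 4: 3*e + k == -5
Before r := 3*e: 3*e + k == -5
Then branch requires 3*e + k == 10; else branch requires 3*e + k == -9.
Before the if: (r <= e + 11 ==> 3*e + k == 10) && ((!(r <= e + 11)) ==> 3*e + k == -9)
Answer: WP = (r <= e + 11 ==> 3*e + k == 10) && ((!(r <= e + 11)) ==> 3*e + k == -9)


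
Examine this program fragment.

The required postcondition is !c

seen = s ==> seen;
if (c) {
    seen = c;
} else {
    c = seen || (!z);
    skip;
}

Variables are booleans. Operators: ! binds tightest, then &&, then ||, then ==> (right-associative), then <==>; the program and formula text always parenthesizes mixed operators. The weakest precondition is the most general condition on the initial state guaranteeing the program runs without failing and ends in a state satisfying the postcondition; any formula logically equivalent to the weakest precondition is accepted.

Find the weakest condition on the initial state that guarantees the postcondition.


Working backward. After the program, !c must hold.
Then branch requires !c; else branch requires !(seen || (!z)).
Before the if: (c ==> (!c)) && ((!c) ==> (!(seen || (!z))))
Before seen := s ==> seen: (c ==> (!c)) && ((!c) ==> (!((s ==> seen) || (!z))))
Answer: WP = (c ==> (!c)) && ((!c) ==> (!((s ==> seen) || (!z))))


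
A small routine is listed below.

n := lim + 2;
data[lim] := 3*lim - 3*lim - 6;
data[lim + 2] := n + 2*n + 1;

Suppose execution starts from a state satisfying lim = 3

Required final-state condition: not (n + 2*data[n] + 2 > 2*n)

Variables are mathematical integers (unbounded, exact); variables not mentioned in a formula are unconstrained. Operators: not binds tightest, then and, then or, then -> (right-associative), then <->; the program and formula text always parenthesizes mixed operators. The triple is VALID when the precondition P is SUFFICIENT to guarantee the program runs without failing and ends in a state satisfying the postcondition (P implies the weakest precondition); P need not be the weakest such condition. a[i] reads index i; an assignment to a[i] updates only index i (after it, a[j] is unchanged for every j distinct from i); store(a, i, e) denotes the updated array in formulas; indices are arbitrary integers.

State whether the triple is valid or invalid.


Working backward. After the program, the postcondition not (n + 2*data[n] + 2 > 2*n) must hold; in canonical form it is not (2*data[n] > n - 2).
Before data[lim + 2] := n + 2*n + 1: not (2*store(data, lim + 2, 3*n + 1)[n] > n - 2)
Before data[lim] := 3*lim - 3*lim - 6: not (2*store(store(data, lim, -6), lim + 2, 3*n + 1)[n] > n - 2)
Before n := lim + 2: not (2*store(store(data, lim, -6), lim + 2, 3*lim + 7)[lim + 2] > lim)
The weakest precondition is not (2*store(store(data, lim, -6), lim + 2, 3*lim + 7)[lim + 2] > lim).
Check whether lim = 3 implies it.
Countermodel: at the initial state data = {[3] = 0, [5] = 0, elsewhere 0}, lim = 3, the precondition holds but the weakest precondition fails.
Answer: invalid


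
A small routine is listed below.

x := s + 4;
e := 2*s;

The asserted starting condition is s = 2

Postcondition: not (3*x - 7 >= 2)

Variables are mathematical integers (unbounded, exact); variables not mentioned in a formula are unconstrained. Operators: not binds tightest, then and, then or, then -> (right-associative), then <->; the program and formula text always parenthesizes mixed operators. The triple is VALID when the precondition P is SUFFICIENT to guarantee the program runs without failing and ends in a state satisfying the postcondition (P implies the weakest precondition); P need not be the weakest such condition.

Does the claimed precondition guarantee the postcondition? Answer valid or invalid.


Working backward. After the program, the postcondition not (3*x - 7 >= 2) must hold; in canonical form it is not (3*x >= 9).
Before e := 2*s: not (3*x >= 9)
Before x := s + 4: not (3*s >= -3)
The weakest precondition is not (3*s >= -3).
Check whether s = 2 implies it.
Countermodel: at the initial state s = 2, the precondition holds but the weakest precondition fails.
Answer: invalid


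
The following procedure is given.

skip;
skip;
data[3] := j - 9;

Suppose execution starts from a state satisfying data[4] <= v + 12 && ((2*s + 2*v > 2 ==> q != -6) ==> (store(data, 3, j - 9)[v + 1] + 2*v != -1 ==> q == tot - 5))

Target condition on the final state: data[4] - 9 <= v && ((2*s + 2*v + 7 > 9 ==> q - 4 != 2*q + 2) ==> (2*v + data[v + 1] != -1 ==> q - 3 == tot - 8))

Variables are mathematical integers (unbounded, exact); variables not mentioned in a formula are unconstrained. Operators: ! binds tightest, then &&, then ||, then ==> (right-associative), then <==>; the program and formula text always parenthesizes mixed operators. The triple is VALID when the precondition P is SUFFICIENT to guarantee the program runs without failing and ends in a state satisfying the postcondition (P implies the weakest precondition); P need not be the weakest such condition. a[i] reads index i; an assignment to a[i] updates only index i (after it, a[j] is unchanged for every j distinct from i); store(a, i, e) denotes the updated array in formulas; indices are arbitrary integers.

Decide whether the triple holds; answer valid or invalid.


Working backward. After the program, the postcondition data[4] - 9 <= v && ((2*s + 2*v + 7 > 9 ==> q - 4 != 2*q + 2) ==> (2*v + data[v + 1] != -1 ==> q - 3 == tot - 8)) must hold; in canonical form it is data[4] <= v + 9 && ((2*s + 2*v > 2 ==> q != -6) ==> (data[v + 1] + 2*v != -1 ==> q == tot - 5)).
Before data[3] := j - 9: data[4] <= v + 9 && ((2*s + 2*v > 2 ==> q != -6) ==> (store(data, 3, j - 9)[v + 1] + 2*v != -1 ==> q == tot - 5))
Before skip: data[4] <= v + 9 && ((2*s + 2*v > 2 ==> q != -6) ==> (store(data, 3, j - 9)[v + 1] + 2*v != -1 ==> q == tot - 5))
Before skip: data[4] <= v + 9 && ((2*s + 2*v > 2 ==> q != -6) ==> (store(data, 3, j - 9)[v + 1] + 2*v != -1 ==> q == tot - 5))
The weakest precondition is data[4] <= v + 9 && ((2*s + 2*v > 2 ==> q != -6) ==> (store(data, 3, j - 9)[v + 1] + 2*v != -1 ==> q == tot - 5)).
Check whether data[4] <= v + 12 && ((2*s + 2*v > 2 ==> q != -6) ==> (store(data, 3, j - 9)[v + 1] + 2*v != -1 ==> q == tot - 5)) implies it.
Countermodel: at the initial state data = {[-9] = 0, [3] = 0, [4] = 0, elsewhere 0}, j = 0, q = 0, s = 0, tot = 5, v = -10, the precondition holds but the weakest precondition fails.
Answer: invalid


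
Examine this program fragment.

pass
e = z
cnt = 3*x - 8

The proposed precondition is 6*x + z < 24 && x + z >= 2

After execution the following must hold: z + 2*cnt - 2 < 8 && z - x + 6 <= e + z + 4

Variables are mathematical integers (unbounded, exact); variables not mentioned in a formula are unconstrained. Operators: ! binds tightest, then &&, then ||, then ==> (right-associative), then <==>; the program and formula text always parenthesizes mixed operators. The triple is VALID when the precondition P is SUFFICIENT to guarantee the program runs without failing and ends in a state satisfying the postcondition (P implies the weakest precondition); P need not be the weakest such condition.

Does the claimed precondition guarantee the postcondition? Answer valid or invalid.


Working backward. After the program, the postcondition z + 2*cnt - 2 < 8 && z - x + 6 <= e + z + 4 must hold; in canonical form it is 2*cnt + z < 10 && e + x >= 2.
Before cnt := 3*x - 8: 6*x + z < 26 && e + x >= 2
Before e := z: 6*x + z < 26 && x + z >= 2
Before skip: 6*x + z < 26 && x + z >= 2
The weakest precondition is 6*x + z < 26 && x + z >= 2.
Check whether 6*x + z < 24 && x + z >= 2 implies it.
Every state satisfying the precondition satisfies the weakest precondition: the implication holds.
Answer: valid


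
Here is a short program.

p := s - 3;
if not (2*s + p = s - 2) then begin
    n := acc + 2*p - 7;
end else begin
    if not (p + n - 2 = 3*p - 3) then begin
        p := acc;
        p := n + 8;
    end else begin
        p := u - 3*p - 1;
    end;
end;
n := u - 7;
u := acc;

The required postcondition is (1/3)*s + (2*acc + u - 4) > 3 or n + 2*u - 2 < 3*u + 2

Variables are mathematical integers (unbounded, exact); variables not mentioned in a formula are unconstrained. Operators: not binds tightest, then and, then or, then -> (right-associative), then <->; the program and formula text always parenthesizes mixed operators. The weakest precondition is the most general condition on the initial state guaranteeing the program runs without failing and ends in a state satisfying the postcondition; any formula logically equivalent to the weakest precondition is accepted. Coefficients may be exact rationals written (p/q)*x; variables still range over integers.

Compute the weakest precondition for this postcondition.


Working backward. After the program, the postcondition (1/3)*s + (2*acc + u - 4) > 3 or n + 2*u - 2 < 3*u + 2 must hold; in canonical form it is 2*acc + (1/3)*s + u > 7 or n < u + 4.
Before u := acc: 3*acc + (1/3)*s > 7 or n < acc + 4
Before n := u - 7: 3*acc + (1/3)*s > 7 or u < acc + 11
Then branch requires 3*acc + (1/3)*s > 7 or u < acc + 11; else branch requires ((not (n = 2*p - 1)) -> (3*acc + (1/3)*s > 7 or u < acc + 11)) and (n = 2*p - 1 -> (3*acc + (1/3)*s > 7 or u < acc + 11)).
Before the if: ((not (p + s = -2)) -> (3*acc + (1/3)*s > 7 or u < acc + 11)) and (p + s = -2 -> (((not (n = 2*p - 1)) -> (3*acc + (1/3)*s > 7 or u < acc + 11)) and (n = 2*p - 1 -> (3*acc + (1/3)*s > 7 or u < acc + 11))))
Before p := s - 3: ((not (2*s = 1)) -> (3*acc + (1/3)*s > 7 or u < acc + 11)) and (2*s = 1 -> (((not (n = 2*s - 7)) -> (3*acc + (1/3)*s > 7 or u < acc + 11)) and (n = 2*s - 7 -> (3*acc + (1/3)*s > 7 or u < acc + 11))))
Answer: WP = ((not (2*s = 1)) -> (3*acc + (1/3)*s > 7 or u < acc + 11)) and (2*s = 1 -> (((not (n = 2*s - 7)) -> (3*acc + (1/3)*s > 7 or u < acc + 11)) and (n = 2*s - 7 -> (3*acc + (1/3)*s > 7 or u < acc + 11))))


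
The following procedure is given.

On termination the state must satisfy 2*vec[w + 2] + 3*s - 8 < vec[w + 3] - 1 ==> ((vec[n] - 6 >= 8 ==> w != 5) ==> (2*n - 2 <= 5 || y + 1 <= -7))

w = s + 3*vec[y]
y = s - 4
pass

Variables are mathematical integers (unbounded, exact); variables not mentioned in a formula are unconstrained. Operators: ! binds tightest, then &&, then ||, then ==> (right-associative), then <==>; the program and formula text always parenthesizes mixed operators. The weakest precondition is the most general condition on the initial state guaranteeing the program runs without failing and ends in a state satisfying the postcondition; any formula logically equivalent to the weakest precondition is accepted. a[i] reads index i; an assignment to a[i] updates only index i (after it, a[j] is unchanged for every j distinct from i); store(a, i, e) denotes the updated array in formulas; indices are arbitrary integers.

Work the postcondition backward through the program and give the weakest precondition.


Working backward. After the program, the postcondition 2*vec[w + 2] + 3*s - 8 < vec[w + 3] - 1 ==> ((vec[n] - 6 >= 8 ==> w != 5) ==> (2*n - 2 <= 5 || y + 1 <= -7)) must hold; in canonical form it is 2*vec[w + 2] + 3*s < vec[w + 3] + 7 ==> ((vec[n] >= 14 ==> w != 5) ==> (2*n <= 7 || y <= -8)).
Before skip: 2*vec[w + 2] + 3*s < vec[w + 3] + 7 ==> ((vec[n] >= 14 ==> w != 5) ==> (2*n <= 7 || y <= -8))
Before y := s - 4: 2*vec[w + 2] + 3*s < vec[w + 3] + 7 ==> ((vec[n] >= 14 ==> w != 5) ==> (2*n <= 7 || s <= -4))
Before w := s + 3*vec[y]: 2*vec[3*vec[y] + s + 2] + 3*s < vec[3*vec[y] + s + 3] + 7 ==> ((vec[n] >= 14 ==> 3*vec[y] + s != 5) ==> (2*n <= 7 || s <= -4))
Answer: WP = 2*vec[3*vec[y] + s + 2] + 3*s < vec[3*vec[y] + s + 3] + 7 ==> ((vec[n] >= 14 ==> 3*vec[y] + s != 5) ==> (2*n <= 7 || s <= -4))


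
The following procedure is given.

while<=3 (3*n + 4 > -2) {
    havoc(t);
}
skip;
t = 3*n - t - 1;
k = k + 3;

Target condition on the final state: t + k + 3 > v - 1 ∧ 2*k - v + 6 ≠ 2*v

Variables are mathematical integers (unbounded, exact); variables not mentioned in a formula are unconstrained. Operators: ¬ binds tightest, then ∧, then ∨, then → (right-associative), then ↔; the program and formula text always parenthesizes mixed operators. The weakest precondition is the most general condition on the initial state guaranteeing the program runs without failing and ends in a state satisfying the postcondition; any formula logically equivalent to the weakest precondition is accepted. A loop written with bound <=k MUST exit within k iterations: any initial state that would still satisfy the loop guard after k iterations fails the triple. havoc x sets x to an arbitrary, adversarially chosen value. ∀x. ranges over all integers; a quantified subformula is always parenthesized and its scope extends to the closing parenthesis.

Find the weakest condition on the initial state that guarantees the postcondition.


Working backward. After the program, the postcondition t + k + 3 > v - 1 ∧ 2*k - v + 6 ≠ 2*v must hold; in canonical form it is k + t > v - 4 ∧ 2*k ≠ 3*v - 6.
Before k := k + 3: k + t > v - 7 ∧ 2*k ≠ 3*v - 12
Before t := 3*n - t - 1: k + 3*n > t + v - 6 ∧ 2*k ≠ 3*v - 12
Before skip: k + 3*n > t + v - 6 ∧ 2*k ≠ 3*v - 12
Before the loop (bound <=3), unroll the exhaustion recursion (WP_0 = exit-now case; WP_j = one more guarded iteration, up to j = 3):
  WP_0: (¬(3*n > -6)) ∧ k + 3*n > t + v - 6 ∧ 2*k ≠ 3*v - 12
  WP_1: (3*n > -6 → (∀t_1. ((¬(3*n > -6)) ∧ k + 3*n > t_1 + v - 6 ∧ 2*k ≠ 3*v - 12))) ∧ ((¬(3*n > -6)) → (k + 3*n > t + v - 6 ∧ 2*k ≠ 3*v - 12))
  WP_2: (3*n > -6 → (∀t_2. ((3*n > -6 → (∀t_1. ((¬(3*n > -6)) ∧ k + 3*n > t_1 + v - 6 ∧ 2*k ≠ 3*v - 12))) ∧ ((¬(3*n > -6)) → (k + 3*n > t_2 + v - 6 ∧ 2*k ≠ 3*v - 12))))) ∧ ((¬(3*n > -6)) → (k + 3*n > t + v - 6 ∧ 2*k ≠ 3*v - 12))
  WP_3: (3*n > -6 → (∀t_3. ((3*n > -6 → (∀t_2. ((3*n > -6 → (∀t_1. ((¬(3*n > -6)) ∧ k + 3*n > t_1 + v - 6 ∧ 2*k ≠ 3*v - 12))) ∧ ((¬(3*n > -6)) → (k + 3*n > t_2 + v - 6 ∧ 2*k ≠ 3*v - 12))))) ∧ ((¬(3*n > -6)) → (k + 3*n > t_3 + v - 6 ∧ 2*k ≠ 3*v - 12))))) ∧ ((¬(3*n > -6)) → (k + 3*n > t + v - 6 ∧ 2*k ≠ 3*v - 12))
So before the loop: (3*n > -6 → (∀t_3. ((3*n > -6 → (∀t_2. ((3*n > -6 → (∀t_1. ((¬(3*n > -6)) ∧ k + 3*n > t_1 + v - 6 ∧ 2*k ≠ 3*v - 12))) ∧ ((¬(3*n > -6)) → (k + 3*n > t_2 + v - 6 ∧ 2*k ≠ 3*v - 12))))) ∧ ((¬(3*n > -6)) → (k + 3*n > t_3 + v - 6 ∧ 2*k ≠ 3*v - 12))))) ∧ ((¬(3*n > -6)) → (k + 3*n > t + v - 6 ∧ 2*k ≠ 3*v - 12))
Answer: WP = (3*n > -6 → (∀t_3. ((3*n > -6 → (∀t_2. ((3*n > -6 → (∀t_1. ((¬(3*n > -6)) ∧ k + 3*n > t_1 + v - 6 ∧ 2*k ≠ 3*v - 12))) ∧ ((¬(3*n > -6)) → (k + 3*n > t_2 + v - 6 ∧ 2*k ≠ 3*v - 12))))) ∧ ((¬(3*n > -6)) → (k + 3*n > t_3 + v - 6 ∧ 2*k ≠ 3*v - 12))))) ∧ ((¬(3*n > -6)) → (k + 3*n > t + v - 6 ∧ 2*k ≠ 3*v - 12))


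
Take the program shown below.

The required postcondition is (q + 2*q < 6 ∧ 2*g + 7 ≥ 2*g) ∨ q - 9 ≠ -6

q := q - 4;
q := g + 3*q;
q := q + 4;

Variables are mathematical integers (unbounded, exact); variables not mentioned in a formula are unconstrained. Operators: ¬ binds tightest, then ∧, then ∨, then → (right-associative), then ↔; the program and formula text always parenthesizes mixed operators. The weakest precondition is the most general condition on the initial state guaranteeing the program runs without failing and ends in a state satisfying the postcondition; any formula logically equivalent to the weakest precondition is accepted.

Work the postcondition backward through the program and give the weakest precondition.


Working backward. After the program, the postcondition (q + 2*q < 6 ∧ 2*g + 7 ≥ 2*g) ∨ q - 9 ≠ -6 must hold; in canonical form it is 3*q < 6 ∨ q ≠ 3.
Before q := q + 4: 3*q < -6 ∨ q ≠ -1
Before q := g + 3*q: 3*g + 9*q < -6 ∨ g + 3*q ≠ -1
Before q := q - 4: 3*g + 9*q < 30 ∨ g + 3*q ≠ 11
Answer: WP = 3*g + 9*q < 30 ∨ g + 3*q ≠ 11


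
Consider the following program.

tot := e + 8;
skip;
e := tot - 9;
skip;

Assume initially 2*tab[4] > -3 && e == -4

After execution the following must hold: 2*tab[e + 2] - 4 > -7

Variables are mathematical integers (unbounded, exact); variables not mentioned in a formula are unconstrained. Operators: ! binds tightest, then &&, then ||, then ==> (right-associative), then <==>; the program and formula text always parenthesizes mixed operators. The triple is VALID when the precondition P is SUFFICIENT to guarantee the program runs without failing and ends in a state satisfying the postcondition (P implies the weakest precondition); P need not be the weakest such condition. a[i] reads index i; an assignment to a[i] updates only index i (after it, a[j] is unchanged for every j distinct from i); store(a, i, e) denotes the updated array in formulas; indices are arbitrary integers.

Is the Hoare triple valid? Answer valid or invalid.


Working backward. After the program, the postcondition 2*tab[e + 2] - 4 > -7 must hold; in canonical form it is 2*tab[e + 2] > -3.
Before skip: 2*tab[e + 2] > -3
Before e := tot - 9: 2*tab[tot - 7] > -3
Before skip: 2*tab[tot - 7] > -3
Before tot := e + 8: 2*tab[e + 1] > -3
The weakest precondition is 2*tab[e + 1] > -3.
Check whether 2*tab[4] > -3 && e == -4 implies it.
Countermodel: at the initial state e = -4, tab = {[-3] = -2, [4] = 0, elsewhere -2}, the precondition holds but the weakest precondition fails.
Answer: invalid


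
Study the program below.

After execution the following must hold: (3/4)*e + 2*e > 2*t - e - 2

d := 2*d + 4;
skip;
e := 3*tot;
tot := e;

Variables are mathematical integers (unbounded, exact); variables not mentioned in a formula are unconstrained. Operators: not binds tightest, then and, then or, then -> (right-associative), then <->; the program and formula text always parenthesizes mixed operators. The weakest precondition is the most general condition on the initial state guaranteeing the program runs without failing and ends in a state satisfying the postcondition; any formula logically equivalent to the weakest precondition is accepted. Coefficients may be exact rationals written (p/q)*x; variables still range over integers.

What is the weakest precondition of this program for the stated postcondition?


Working backward. After the program, the postcondition (3/4)*e + 2*e > 2*t - e - 2 must hold; in canonical form it is (15/4)*e > 2*t - 2.
Before tot := e: (15/4)*e > 2*t - 2
Before e := 3*tot: (45/4)*tot > 2*t - 2
Before skip: (45/4)*tot > 2*t - 2
Before d := 2*d + 4: (45/4)*tot > 2*t - 2
Answer: WP = (45/4)*tot > 2*t - 2


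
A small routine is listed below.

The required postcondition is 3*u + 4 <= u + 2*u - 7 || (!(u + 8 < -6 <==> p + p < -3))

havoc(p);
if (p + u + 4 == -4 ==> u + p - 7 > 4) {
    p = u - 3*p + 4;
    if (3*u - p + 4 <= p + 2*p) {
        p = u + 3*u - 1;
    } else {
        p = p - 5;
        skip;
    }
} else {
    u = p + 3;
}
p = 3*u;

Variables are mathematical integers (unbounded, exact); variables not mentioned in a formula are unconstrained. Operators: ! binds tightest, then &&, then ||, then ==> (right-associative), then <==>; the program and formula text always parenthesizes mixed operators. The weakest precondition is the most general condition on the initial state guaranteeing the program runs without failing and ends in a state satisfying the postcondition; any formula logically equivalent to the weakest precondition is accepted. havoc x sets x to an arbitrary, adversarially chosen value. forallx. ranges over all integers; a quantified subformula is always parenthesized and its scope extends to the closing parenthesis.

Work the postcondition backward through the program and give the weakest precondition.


Working backward. After the program, the postcondition 3*u + 4 <= u + 2*u - 7 || (!(u + 8 < -6 <==> p + p < -3)) must hold; in canonical form it is !(u < -14 <==> 2*p < -3).
Before p := 3*u: !(u < -14 <==> 6*u < -3)
Then branch requires (12*p <= u + 12 ==> (!(u < -14 <==> 6*u < -3))) && ((!(12*p <= u + 12)) ==> (!(u < -14 <==> 6*u < -3))); else branch requires !(p < -17 <==> 6*p < -21).
Before the if: ((p + u == -8 ==> p + u > 11) ==> ((12*p <= u + 12 ==> (!(u < -14 <==> 6*u < -3))) && ((!(12*p <= u + 12)) ==> (!(u < -14 <==> 6*u < -3))))) && ((!(p + u == -8 ==> p + u > 11)) ==> (!(p < -17 <==> 6*p < -21)))
Before havoc p: forall p_1. (((p_1 + u == -8 ==> p_1 + u > 11) ==> ((12*p_1 <= u + 12 ==> (!(u < -14 <==> 6*u < -3))) && ((!(12*p_1 <= u + 12)) ==> (!(u < -14 <==> 6*u < -3))))) && ((!(p_1 + u == -8 ==> p_1 + u > 11)) ==> (!(p_1 < -17 <==> 6*p_1 < -21))))
Answer: WP = forall p_1. (((p_1 + u == -8 ==> p_1 + u > 11) ==> ((12*p_1 <= u + 12 ==> (!(u < -14 <==> 6*u < -3))) && ((!(12*p_1 <= u + 12)) ==> (!(u < -14 <==> 6*u < -3))))) && ((!(p_1 + u == -8 ==> p_1 + u > 11)) ==> (!(p_1 < -17 <==> 6*p_1 < -21))))


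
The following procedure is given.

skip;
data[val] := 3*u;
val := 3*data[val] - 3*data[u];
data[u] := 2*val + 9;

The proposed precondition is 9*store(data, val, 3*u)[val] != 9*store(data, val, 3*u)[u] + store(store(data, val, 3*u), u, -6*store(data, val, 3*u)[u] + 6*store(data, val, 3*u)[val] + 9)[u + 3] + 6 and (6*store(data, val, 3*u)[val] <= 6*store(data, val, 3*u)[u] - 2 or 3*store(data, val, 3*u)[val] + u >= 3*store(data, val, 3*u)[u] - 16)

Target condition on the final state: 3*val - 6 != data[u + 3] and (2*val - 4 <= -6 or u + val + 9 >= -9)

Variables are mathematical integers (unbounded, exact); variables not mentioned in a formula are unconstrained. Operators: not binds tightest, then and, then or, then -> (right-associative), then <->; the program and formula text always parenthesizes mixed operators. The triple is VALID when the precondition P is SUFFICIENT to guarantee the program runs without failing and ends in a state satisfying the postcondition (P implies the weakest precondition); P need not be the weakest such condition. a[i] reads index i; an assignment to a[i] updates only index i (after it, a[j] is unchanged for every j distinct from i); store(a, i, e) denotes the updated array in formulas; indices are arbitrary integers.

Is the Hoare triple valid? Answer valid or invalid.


Working backward. After the program, the postcondition 3*val - 6 != data[u + 3] and (2*val - 4 <= -6 or u + val + 9 >= -9) must hold; in canonical form it is 3*val != data[u + 3] + 6 and (2*val <= -2 or u + val >= -18).
Before data[u] := 2*val + 9: 3*val != store(data, u, 2*val + 9)[u + 3] + 6 and (2*val <= -2 or u + val >= -18)
Before val := 3*data[val] - 3*data[u]: 9*data[val] != 9*data[u] + store(data, u, -6*data[u] + 6*data[val] + 9)[u + 3] + 6 and (6*data[val] <= 6*data[u] - 2 or 3*data[val] + u >= 3*data[u] - 18)
Before data[val] := 3*u: 9*store(data, val, 3*u)[val] != 9*store(data, val, 3*u)[u] + store(store(data, val, 3*u), u, -6*store(data, val, 3*u)[u] + 6*store(data, val, 3*u)[val] + 9)[u + 3] + 6 and (6*store(data, val, 3*u)[val] <= 6*store(data, val, 3*u)[u] - 2 or 3*store(data, val, 3*u)[val] + u >= 3*store(data, val, 3*u)[u] - 18)
Before skip: 9*store(data, val, 3*u)[val] != 9*store(data, val, 3*u)[u] + store(store(data, val, 3*u), u, -6*store(data, val, 3*u)[u] + 6*store(data, val, 3*u)[val] + 9)[u + 3] + 6 and (6*store(data, val, 3*u)[val] <= 6*store(data, val, 3*u)[u] - 2 or 3*store(data, val, 3*u)[val] + u >= 3*store(data, val, 3*u)[u] - 18)
The weakest precondition is 9*store(data, val, 3*u)[val] != 9*store(data, val, 3*u)[u] + store(store(data, val, 3*u), u, -6*store(data, val, 3*u)[u] + 6*store(data, val, 3*u)[val] + 9)[u + 3] + 6 and (6*store(data, val, 3*u)[val] <= 6*store(data, val, 3*u)[u] - 2 or 3*store(data, val, 3*u)[val] + u >= 3*store(data, val, 3*u)[u] - 18).
Check whether 9*store(data, val, 3*u)[val] != 9*store(data, val, 3*u)[u] + store(store(data, val, 3*u), u, -6*store(data, val, 3*u)[u] + 6*store(data, val, 3*u)[val] + 9)[u + 3] + 6 and (6*store(data, val, 3*u)[val] <= 6*store(data, val, 3*u)[u] - 2 or 3*store(data, val, 3*u)[val] + u >= 3*store(data, val, 3*u)[u] - 16) implies it.
Every state satisfying the precondition satisfies the weakest precondition: the implication holds.
Answer: valid


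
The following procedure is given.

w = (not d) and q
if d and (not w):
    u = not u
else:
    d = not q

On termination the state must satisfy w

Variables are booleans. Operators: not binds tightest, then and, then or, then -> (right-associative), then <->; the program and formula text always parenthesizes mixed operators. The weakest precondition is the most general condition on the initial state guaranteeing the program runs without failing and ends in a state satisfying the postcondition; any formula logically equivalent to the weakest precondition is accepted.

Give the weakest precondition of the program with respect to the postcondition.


Working backward. After the program, w must hold.
Then branch requires w; else branch requires w.
Before the if: ((d and (not w)) -> w) and ((not (d and (not w))) -> w)
Before w := (not d) and q: ((d and (not ((not d) and q))) -> ((not d) and q)) and ((not (d and (not ((not d) and q)))) -> ((not d) and q))
Answer: WP = ((d and (not ((not d) and q))) -> ((not d) and q)) and ((not (d and (not ((not d) and q)))) -> ((not d) and q))


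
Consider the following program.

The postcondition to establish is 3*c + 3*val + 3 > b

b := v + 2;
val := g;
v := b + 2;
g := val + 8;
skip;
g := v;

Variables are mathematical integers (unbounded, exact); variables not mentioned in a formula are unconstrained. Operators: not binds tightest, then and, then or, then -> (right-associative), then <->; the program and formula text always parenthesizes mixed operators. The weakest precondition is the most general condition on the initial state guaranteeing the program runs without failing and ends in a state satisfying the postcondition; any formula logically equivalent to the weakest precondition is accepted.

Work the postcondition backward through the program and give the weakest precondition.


Working backward. After the program, the postcondition 3*c + 3*val + 3 > b must hold; in canonical form it is 3*c + 3*val > b - 3.
Before g := v: 3*c + 3*val > b - 3
Before skip: 3*c + 3*val > b - 3
Before g := val + 8: 3*c + 3*val > b - 3
Before v := b + 2: 3*c + 3*val > b - 3
Before val := g: 3*c + 3*g > b - 3
Before b := v + 2: 3*c + 3*g > v - 1
Answer: WP = 3*c + 3*g > v - 1


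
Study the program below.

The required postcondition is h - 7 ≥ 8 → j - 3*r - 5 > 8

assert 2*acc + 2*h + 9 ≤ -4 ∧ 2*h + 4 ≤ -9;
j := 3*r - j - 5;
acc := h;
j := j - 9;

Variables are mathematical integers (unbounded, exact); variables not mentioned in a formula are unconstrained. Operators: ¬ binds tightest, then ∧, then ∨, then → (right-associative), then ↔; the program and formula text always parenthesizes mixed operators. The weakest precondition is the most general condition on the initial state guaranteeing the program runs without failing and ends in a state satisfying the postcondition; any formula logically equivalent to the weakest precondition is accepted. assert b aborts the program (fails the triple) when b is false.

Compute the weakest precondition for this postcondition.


Working backward. After the program, the postcondition h - 7 ≥ 8 → j - 3*r - 5 > 8 must hold; in canonical form it is h ≥ 15 → j > 3*r + 13.
Before j := j - 9: h ≥ 15 → j > 3*r + 22
Before acc := h: h ≥ 15 → j > 3*r + 22
Before j := 3*r - j - 5: h ≥ 15 → j < -27
Before assert 2*acc + 2*h + 9 ≤ -4 ∧ 2*h + 4 ≤ -9: 2*acc + 2*h ≤ -13 ∧ 2*h ≤ -13 ∧ (h ≥ 15 → j < -27)
Answer: WP = 2*acc + 2*h ≤ -13 ∧ 2*h ≤ -13 ∧ (h ≥ 15 → j < -27)


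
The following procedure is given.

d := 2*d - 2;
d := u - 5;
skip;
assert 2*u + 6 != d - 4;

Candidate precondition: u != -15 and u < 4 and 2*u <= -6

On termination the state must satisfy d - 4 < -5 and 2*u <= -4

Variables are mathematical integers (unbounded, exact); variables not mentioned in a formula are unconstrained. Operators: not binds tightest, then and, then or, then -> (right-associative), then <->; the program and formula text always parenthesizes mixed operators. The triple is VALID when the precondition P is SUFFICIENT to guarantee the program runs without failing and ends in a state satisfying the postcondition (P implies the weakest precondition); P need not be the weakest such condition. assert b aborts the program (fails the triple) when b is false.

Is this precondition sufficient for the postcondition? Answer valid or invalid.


Working backward. After the program, the postcondition d - 4 < -5 and 2*u <= -4 must hold; in canonical form it is d < -1 and 2*u <= -4.
Before assert 2*u + 6 != d - 4: 2*u != d - 10 and d < -1 and 2*u <= -4
Before skip: 2*u != d - 10 and d < -1 and 2*u <= -4
Before d := u - 5: u != -15 and u < 4 and 2*u <= -4
Before d := 2*d - 2: u != -15 and u < 4 and 2*u <= -4
The weakest precondition is u != -15 and u < 4 and 2*u <= -4.
Check whether u != -15 and u < 4 and 2*u <= -6 implies it.
Every state satisfying the precondition satisfies the weakest precondition: the implication holds.
Answer: valid


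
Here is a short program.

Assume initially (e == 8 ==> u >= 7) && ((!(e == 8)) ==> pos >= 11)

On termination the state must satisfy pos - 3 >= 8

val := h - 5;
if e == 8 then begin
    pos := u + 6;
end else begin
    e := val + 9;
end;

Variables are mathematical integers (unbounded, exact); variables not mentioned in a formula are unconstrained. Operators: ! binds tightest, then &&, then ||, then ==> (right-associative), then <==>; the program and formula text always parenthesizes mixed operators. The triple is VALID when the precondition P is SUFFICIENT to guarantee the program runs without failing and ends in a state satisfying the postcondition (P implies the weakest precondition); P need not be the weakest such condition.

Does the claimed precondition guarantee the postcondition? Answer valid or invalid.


Working backward. After the program, the postcondition pos - 3 >= 8 must hold; in canonical form it is pos >= 11.
Then branch requires u >= 5; else branch requires pos >= 11.
Before the if: (e == 8 ==> u >= 5) && ((!(e == 8)) ==> pos >= 11)
Before val := h - 5: (e == 8 ==> u >= 5) && ((!(e == 8)) ==> pos >= 11)
The weakest precondition is (e == 8 ==> u >= 5) && ((!(e == 8)) ==> pos >= 11).
Check whether (e == 8 ==> u >= 7) && ((!(e == 8)) ==> pos >= 11) implies it.
Every state satisfying the precondition satisfies the weakest precondition: the implication holds.
Answer: valid


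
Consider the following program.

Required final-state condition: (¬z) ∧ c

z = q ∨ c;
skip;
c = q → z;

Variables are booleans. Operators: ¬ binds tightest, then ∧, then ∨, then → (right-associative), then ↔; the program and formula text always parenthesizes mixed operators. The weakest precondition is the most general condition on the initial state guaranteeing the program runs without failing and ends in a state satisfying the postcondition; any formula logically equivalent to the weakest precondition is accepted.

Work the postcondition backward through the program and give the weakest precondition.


Working backward. After the program, (¬z) ∧ c must hold.
Before c := q → z: (¬z) ∧ (q → z)
Before skip: (¬z) ∧ (q → z)
Before z := q ∨ c: (¬(q ∨ c)) ∧ (q → (q ∨ c))
Answer: WP = (¬(q ∨ c)) ∧ (q → (q ∨ c))


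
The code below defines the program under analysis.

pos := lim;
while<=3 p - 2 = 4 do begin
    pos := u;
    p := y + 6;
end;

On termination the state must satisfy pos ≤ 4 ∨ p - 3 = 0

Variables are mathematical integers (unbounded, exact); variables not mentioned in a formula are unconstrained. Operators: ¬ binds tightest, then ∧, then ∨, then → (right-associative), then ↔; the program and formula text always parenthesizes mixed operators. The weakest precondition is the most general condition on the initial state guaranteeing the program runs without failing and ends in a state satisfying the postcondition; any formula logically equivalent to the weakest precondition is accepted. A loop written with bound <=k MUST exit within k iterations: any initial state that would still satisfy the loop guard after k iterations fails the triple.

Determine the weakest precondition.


Working backward. After the program, the postcondition pos ≤ 4 ∨ p - 3 = 0 must hold; in canonical form it is pos ≤ 4 ∨ p = 3.
Before the loop (bound <=3), unroll the exhaustion recursion (WP_0 = exit-now case; WP_j = one more guarded iteration, up to j = 3):
  WP_0: (¬(p = 6)) ∧ (pos ≤ 4 ∨ p = 3)
  WP_1: (p = 6 → ((¬(y = 0)) ∧ (u ≤ 4 ∨ y = -3))) ∧ ((¬(p = 6)) → (pos ≤ 4 ∨ p = 3))
  WP_2: (p = 6 → ((y = 0 → ((¬(y = 0)) ∧ (u ≤ 4 ∨ y = -3))) ∧ ((¬(y = 0)) → (u ≤ 4 ∨ y = -3)))) ∧ ((¬(p = 6)) → (pos ≤ 4 ∨ p = 3))
  WP_3: (p = 6 → ((y = 0 → ((y = 0 → ((¬(y = 0)) ∧ (u ≤ 4 ∨ y = -3))) ∧ ((¬(y = 0)) → (u ≤ 4 ∨ y = -3)))) ∧ ((¬(y = 0)) → (u ≤ 4 ∨ y = -3)))) ∧ ((¬(p = 6)) → (pos ≤ 4 ∨ p = 3))
So before the loop: (p = 6 → ((y = 0 → ((y = 0 → ((¬(y = 0)) ∧ (u ≤ 4 ∨ y = -3))) ∧ ((¬(y = 0)) → (u ≤ 4 ∨ y = -3)))) ∧ ((¬(y = 0)) → (u ≤ 4 ∨ y = -3)))) ∧ ((¬(p = 6)) → (pos ≤ 4 ∨ p = 3))
Before pos := lim: (p = 6 → ((y = 0 → ((y = 0 → ((¬(y = 0)) ∧ (u ≤ 4 ∨ y = -3))) ∧ ((¬(y = 0)) → (u ≤ 4 ∨ y = -3)))) ∧ ((¬(y = 0)) → (u ≤ 4 ∨ y = -3)))) ∧ ((¬(p = 6)) → (lim ≤ 4 ∨ p = 3))
Answer: WP = (p = 6 → ((y = 0 → ((y = 0 → ((¬(y = 0)) ∧ (u ≤ 4 ∨ y = -3))) ∧ ((¬(y = 0)) → (u ≤ 4 ∨ y = -3)))) ∧ ((¬(y = 0)) → (u ≤ 4 ∨ y = -3)))) ∧ ((¬(p = 6)) → (lim ≤ 4 ∨ p = 3))


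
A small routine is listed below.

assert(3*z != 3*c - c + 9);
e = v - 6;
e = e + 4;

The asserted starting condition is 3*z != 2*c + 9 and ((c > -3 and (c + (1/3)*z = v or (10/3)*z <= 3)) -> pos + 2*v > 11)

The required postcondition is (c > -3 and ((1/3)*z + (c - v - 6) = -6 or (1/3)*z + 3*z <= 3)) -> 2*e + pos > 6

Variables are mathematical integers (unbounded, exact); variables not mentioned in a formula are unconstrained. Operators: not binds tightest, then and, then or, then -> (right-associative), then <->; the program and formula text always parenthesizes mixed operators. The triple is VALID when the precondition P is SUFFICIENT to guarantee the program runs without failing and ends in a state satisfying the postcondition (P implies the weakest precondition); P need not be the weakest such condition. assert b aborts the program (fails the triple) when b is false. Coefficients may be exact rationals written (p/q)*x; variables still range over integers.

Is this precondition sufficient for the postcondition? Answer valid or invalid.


Working backward. After the program, the postcondition (c > -3 and ((1/3)*z + (c - v - 6) = -6 or (1/3)*z + 3*z <= 3)) -> 2*e + pos > 6 must hold; in canonical form it is (c > -3 and (c + (1/3)*z = v or (10/3)*z <= 3)) -> 2*e + pos > 6.
Before e := e + 4: (c > -3 and (c + (1/3)*z = v or (10/3)*z <= 3)) -> 2*e + pos > -2
Before e := v - 6: (c > -3 and (c + (1/3)*z = v or (10/3)*z <= 3)) -> pos + 2*v > 10
Before assert 3*z != 3*c - c + 9: 3*z != 2*c + 9 and ((c > -3 and (c + (1/3)*z = v or (10/3)*z <= 3)) -> pos + 2*v > 10)
The weakest precondition is 3*z != 2*c + 9 and ((c > -3 and (c + (1/3)*z = v or (10/3)*z <= 3)) -> pos + 2*v > 10).
Check whether 3*z != 2*c + 9 and ((c > -3 and (c + (1/3)*z = v or (10/3)*z <= 3)) -> pos + 2*v > 11) implies it.
Every state satisfying the precondition satisfies the weakest precondition: the implication holds.
Answer: valid


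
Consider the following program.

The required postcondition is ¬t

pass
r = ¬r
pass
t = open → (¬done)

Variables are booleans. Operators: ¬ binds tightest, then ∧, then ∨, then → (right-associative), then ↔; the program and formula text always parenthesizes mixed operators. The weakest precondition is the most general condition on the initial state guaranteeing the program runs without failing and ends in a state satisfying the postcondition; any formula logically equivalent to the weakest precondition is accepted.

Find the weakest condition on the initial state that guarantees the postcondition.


Working backward. After the program, ¬t must hold.
Before t := open → (¬done): ¬(open → (¬done))
Before skip: ¬(open → (¬done))
Before r := ¬r: ¬(open → (¬done))
Before skip: ¬(open → (¬done))
Answer: WP = ¬(open → (¬done))


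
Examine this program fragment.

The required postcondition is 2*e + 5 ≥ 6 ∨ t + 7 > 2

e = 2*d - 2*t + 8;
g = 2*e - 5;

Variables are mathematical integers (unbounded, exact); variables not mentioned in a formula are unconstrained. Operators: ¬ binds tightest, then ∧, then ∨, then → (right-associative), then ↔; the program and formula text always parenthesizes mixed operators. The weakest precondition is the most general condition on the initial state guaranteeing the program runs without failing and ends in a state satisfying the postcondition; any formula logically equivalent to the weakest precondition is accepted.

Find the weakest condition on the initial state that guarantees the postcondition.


Working backward. After the program, the postcondition 2*e + 5 ≥ 6 ∨ t + 7 > 2 must hold; in canonical form it is 2*e ≥ 1 ∨ t > -5.
Before g := 2*e - 5: 2*e ≥ 1 ∨ t > -5
Before e := 2*d - 2*t + 8: 4*d ≥ 4*t - 15 ∨ t > -5
Answer: WP = 4*d ≥ 4*t - 15 ∨ t > -5


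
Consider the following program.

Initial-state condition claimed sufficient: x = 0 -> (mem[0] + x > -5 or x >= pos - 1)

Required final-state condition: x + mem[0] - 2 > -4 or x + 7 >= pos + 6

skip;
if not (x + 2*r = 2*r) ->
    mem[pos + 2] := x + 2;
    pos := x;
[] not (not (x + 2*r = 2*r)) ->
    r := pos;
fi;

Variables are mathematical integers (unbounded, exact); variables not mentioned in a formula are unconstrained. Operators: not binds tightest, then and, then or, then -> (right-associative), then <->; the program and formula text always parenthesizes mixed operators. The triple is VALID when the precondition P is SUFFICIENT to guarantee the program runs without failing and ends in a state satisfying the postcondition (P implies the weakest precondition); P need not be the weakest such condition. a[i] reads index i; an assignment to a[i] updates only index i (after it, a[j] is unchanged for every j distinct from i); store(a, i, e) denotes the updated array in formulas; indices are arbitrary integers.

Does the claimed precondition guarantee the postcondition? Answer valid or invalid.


Working backward. After the program, the postcondition x + mem[0] - 2 > -4 or x + 7 >= pos + 6 must hold; in canonical form it is mem[0] + x > -2 or x >= pos - 1.
Then branch requires true; else branch requires mem[0] + x > -2 or x >= pos - 1.
Before the if: x = 0 -> (mem[0] + x > -2 or x >= pos - 1)
Before skip: x = 0 -> (mem[0] + x > -2 or x >= pos - 1)
The weakest precondition is x = 0 -> (mem[0] + x > -2 or x >= pos - 1).
Check whether x = 0 -> (mem[0] + x > -5 or x >= pos - 1) implies it.
Countermodel: at the initial state mem = {[0] = -2, elsewhere -2}, pos = 2, x = 0, the precondition holds but the weakest precondition fails.
Answer: invalid
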